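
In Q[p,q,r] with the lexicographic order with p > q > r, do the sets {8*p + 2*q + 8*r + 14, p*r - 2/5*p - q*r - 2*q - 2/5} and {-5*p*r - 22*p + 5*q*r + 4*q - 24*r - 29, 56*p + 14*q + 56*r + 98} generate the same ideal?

No, the ideals differ.

Two ideals are equal iff their reduced Gröbner bases coincide (the reduced basis is unique for a fixed ordering).
Buchberger on the first generating set:
f_1 = 8*p + 2*q + 8*r + 14, LT = p.
f_2 = p*r - 2/5*p - q*r - 2*q - 2/5, LT = p*r.

S(f_1,f_2): lcm = p*r. S = 2/5*p + 5/4*q*r + 2*q + r**2 + 7/4*r + 2/5.
  leading term p: subtract (1/20)·f_1 from 2/5*p + 5/4*q*r + 2*q + r**2 + 7/4*r + 2/5 → 5/4*q*r + 19/10*q + r**2 + 27/20*r - 3/10
  leading term q*r: no divisor's leading term divides it; move 5/4*q*r to the remainder.
  leading term q: no divisor's leading term divides it; move 19/10*q to the remainder.
  leading term r**2: no divisor's leading term divides it; move r**2 to the remainder.
  leading term r: no divisor's leading term divides it; move 27/20*r to the remainder.
  leading term 1: no divisor's leading term divides it; move -3/10 to the remainder.
  remainder 5/4*q*r + 19/10*q + r**2 + 27/20*r - 3/10 ≠ 0; add g_3 = 5/4*q*r + 19/10*q + r**2 + 27/20*r - 3/10 to the basis.

The other S-polynomials (S(f_1,g_3), S(f_2,g_3)) all reduce to 0 modulo the current basis, so we have a Gröbner basis.
Inter-reduce: drop elements whose leading term is divisible by another's, tail-reduce, and make monic.
Reduced Gröbner basis: {p + 1/4*q + r + 7/4, q*r + 38/25*q + 4/5*r**2 + 27/25*r - 6/25}.

Buchberger on the second generating set:
h_1 = -5*p*r - 22*p + 5*q*r + 4*q - 24*r - 29, LT = p*r.
h_2 = 56*p + 14*q + 56*r + 98, LT = p.

S(h_1,h_2): lcm = p*r. S = 22/5*p - 5/4*q*r - 4/5*q - r**2 + 61/20*r + 29/5.
  leading term p: subtract (11/140)·h_2 from 22/5*p - 5/4*q*r - 4/5*q - r**2 + 61/20*r + 29/5 → -5/4*q*r - 19/10*q - r**2 - 27/20*r - 19/10
  leading term q*r: no divisor's leading term divides it; move -5/4*q*r to the remainder.
  leading term q: no divisor's leading term divides it; move -19/10*q to the remainder.
  leading term r**2: no divisor's leading term divides it; move -r**2 to the remainder.
  leading term r: no divisor's leading term divides it; move -27/20*r to the remainder.
  leading term 1: no divisor's leading term divides it; move -19/10 to the remainder.
  remainder -5/4*q*r - 19/10*q - r**2 - 27/20*r - 19/10 ≠ 0; add k_3 = -5/4*q*r - 19/10*q - r**2 - 27/20*r - 19/10 to the basis.

The other S-polynomials (S(h_1,k_3), S(h_2,k_3)) all reduce to 0 modulo the current basis, so we have a Gröbner basis.
Inter-reduce: drop elements whose leading term is divisible by another's, tail-reduce, and make monic.
Reduced Gröbner basis: {p + 1/4*q + r + 7/4, q*r + 38/25*q + 4/5*r**2 + 27/25*r + 38/25}.

The bases are distinct; the ideals are different.
The choice of monomial ordering does not affect the verdict — as long as both bases are computed under the same ordering, their equality decides ideal equality.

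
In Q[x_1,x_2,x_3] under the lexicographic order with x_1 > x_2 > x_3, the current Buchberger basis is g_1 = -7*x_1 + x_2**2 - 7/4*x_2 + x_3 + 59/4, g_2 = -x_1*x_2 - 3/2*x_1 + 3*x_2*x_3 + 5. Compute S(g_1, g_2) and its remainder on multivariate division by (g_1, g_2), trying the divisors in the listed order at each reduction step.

S(g_1, g_2) = -3/2*x_1 - 1/7*x_2**3 + 1/4*x_2**2 + 20/7*x_2*x_3 - 59/28*x_2 + 5; remainder on division = -1/7*x_2**3 + 1/28*x_2**2 + 20/7*x_2*x_3 - 97/56*x_2 - 3/14*x_3 + 103/56.

lcm(LM(g_1), LM(g_2)) = x_1*x_2.
S = (lcm/LT(g_1))·g_1 − (lcm/LT(g_2))·g_2 = -3/2*x_1 - 1/7*x_2**3 + 1/4*x_2**2 + 20/7*x_2*x_3 - 59/28*x_2 + 5.
Reduce S modulo (g_1, g_2) in that order:
  leading term x_1: subtract (3/14)·g_1 from -3/2*x_1 - 1/7*x_2**3 + 1/4*x_2**2 + 20/7*x_2*x_3 - 59/28*x_2 + 5 → -1/7*x_2**3 + 1/28*x_2**2 + 20/7*x_2*x_3 - 97/56*x_2 - 3/14*x_3 + 103/56
  leading term x_2**3: no divisor's leading term divides it; move -1/7*x_2**3 to the remainder.
  leading term x_2**2: no divisor's leading term divides it; move 1/28*x_2**2 to the remainder.
  leading term x_2*x_3: no divisor's leading term divides it; move 20/7*x_2*x_3 to the remainder.
  leading term x_2: no divisor's leading term divides it; move -97/56*x_2 to the remainder.
  leading term x_3: no divisor's leading term divides it; move -3/14*x_3 to the remainder.
  leading term 1: no divisor's leading term divides it; move 103/56 to the remainder.
The remainder -1/7*x_2**3 + 1/28*x_2**2 + 20/7*x_2*x_3 - 97/56*x_2 - 3/14*x_3 + 103/56 is nonzero, so it would be added as the next basis element.
An S-polynomial is built so that the two leading terms cancel; whether anything survives reduction is exactly the Gröbner-basis criterion.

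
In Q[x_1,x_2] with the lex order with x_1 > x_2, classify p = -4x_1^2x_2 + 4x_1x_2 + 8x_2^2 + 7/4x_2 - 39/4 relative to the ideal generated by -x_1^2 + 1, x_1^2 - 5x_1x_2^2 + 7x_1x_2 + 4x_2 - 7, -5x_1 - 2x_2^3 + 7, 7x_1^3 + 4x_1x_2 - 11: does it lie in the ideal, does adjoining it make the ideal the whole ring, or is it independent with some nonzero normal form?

-4x_1^2x_2 + 4x_1x_2 + 8x_2^2 + 7/4x_2 - 39/4 lies in I (it reduces to 0).

First compute the reduced Gröbner basis of I by Buchberger's algorithm.
f_1 = -x_1^2 + 1, LT = x_1^2.
f_2 = x_1^2 - 5x_1x_2^2 + 7x_1x_2 + 4x_2 - 7, LT = x_1^2.
f_3 = -5x_1 - 2x_2^3 + 7, LT = x_1.
f_4 = 7x_1^3 + 4x_1x_2 - 11, LT = x_1^3.

S(f_1,f_2): lcm = x_1^2. S = 5x_1x_2^2 - 7x_1x_2 - 4x_2 + 6.
  leading term x_1x_2^2: subtract (-x_2^2)·f_3 from 5x_1x_2^2 - 7x_1x_2 - 4x_2 + 6 → -7x_1x_2 - 2x_2^5 + 7x_2^2 - 4x_2 + 6
  leading term x_1x_2: subtract (7/5x_2)·f_3 from -7x_1x_2 - 2x_2^5 + 7x_2^2 - 4x_2 + 6 → -2x_2^5 + 14/5x_2^4 + 7x_2^2 - 69/5x_2 + 6
  leading term x_2^5: no divisor's leading term divides it; move -2x_2^5 to the remainder.
  leading term x_2^4: no divisor's leading term divides it; move 14/5x_2^4 to the remainder.
  leading term x_2^2: no divisor's leading term divides it; move 7x_2^2 to the remainder.
  leading term x_2: no divisor's leading term divides it; move -69/5x_2 to the remainder.
  leading term 1: no divisor's leading term divides it; move 6 to the remainder.
  remainder -2x_2^5 + 14/5x_2^4 + 7x_2^2 - 69/5x_2 + 6 ≠ 0; add h_5 = -2x_2^5 + 14/5x_2^4 + 7x_2^2 - 69/5x_2 + 6 to the basis.

S(f_1,f_3): lcm = x_1^2. S = -2/5x_1x_2^3 + 7/5x_1 - 1.
  leading term x_1x_2^3: subtract (2/25x_2^3)·f_3 from -2/5x_1x_2^3 + 7/5x_1 - 1 → 7/5x_1 + 4/25x_2^6 - 14/25x_2^3 - 1
  leading term x_1: subtract (-7/25)·f_3 from 7/5x_1 + 4/25x_2^6 - 14/25x_2^3 - 1 → 4/25x_2^6 - 28/25x_2^3 + 24/25
  leading term x_2^6: subtract (-2/25x_2)·h_5 from 4/25x_2^6 - 28/25x_2^3 + 24/25 → 28/125x_2^5 - 14/25x_2^3 - 138/125x_2^2 + 12/25x_2 + 24/25
  leading term x_2^5: subtract (-14/125)·h_5 from 28/125x_2^5 - 14/25x_2^3 - 138/125x_2^2 + 12/25x_2 + 24/25 → 196/625x_2^4 - 14/25x_2^3 - 8/25x_2^2 - 666/625x_2 + 204/125
  leading term x_2^4: no divisor's leading term divides it; move 196/625x_2^4 to the remainder.
  leading term x_2^3: no divisor's leading term divides it; move -14/25x_2^3 to the remainder.
  leading term x_2^2: no divisor's leading term divides it; move -8/25x_2^2 to the remainder.
  leading term x_2: no divisor's leading term divides it; move -666/625x_2 to the remainder.
  leading term 1: no divisor's leading term divides it; move 204/125 to the remainder.
  remainder 196/625x_2^4 - 14/25x_2^3 - 8/25x_2^2 - 666/625x_2 + 204/125 ≠ 0; add h_6 = 196/625x_2^4 - 14/25x_2^3 - 8/25x_2^2 - 666/625x_2 + 204/125 to the basis.

S(f_1,f_4): lcm = x_1^3. S = -4/7x_1x_2 - x_1 + 11/7.
  leading term x_1x_2: subtract (4/35x_2)·f_3 from -4/7x_1x_2 - x_1 + 11/7 → -x_1 + 8/35x_2^4 - 4/5x_2 + 11/7
  leading term x_1: subtract (1/5)·f_3 from -x_1 + 8/35x_2^4 - 4/5x_2 + 11/7 → 8/35x_2^4 + 2/5x_2^3 - 4/5x_2 + 6/35
  leading term x_2^4: subtract (250/343)·h_6 from 8/35x_2^4 + 2/5x_2^3 - 4/5x_2 + 6/35 → 198/245x_2^3 + 80/343x_2^2 - 8/343x_2 - 1746/1715
  leading term x_2^3: no divisor's leading term divides it; move 198/245x_2^3 to the remainder.
  leading term x_2^2: no divisor's leading term divides it; move 80/343x_2^2 to the remainder.
  leading term x_2: no divisor's leading term divides it; move -8/343x_2 to the remainder.
  leading term 1: no divisor's leading term divides it; move -1746/1715 to the remainder.
  remainder 198/245x_2^3 + 80/343x_2^2 - 8/343x_2 - 1746/1715 ≠ 0; add h_7 = 198/245x_2^3 + 80/343x_2^2 - 8/343x_2 - 1746/1715 to the basis.

S(f_2,f_4): lcm = x_1^3. S = -5x_1^2x_2^2 + 7x_1^2x_2 + 24/7x_1x_2 - 7x_1 + 11/7.
  leading term x_1^2x_2^2: subtract (5x_2^2)·f_1 from -5x_1^2x_2^2 + 7x_1^2x_2 + 24/7x_1x_2 - 7x_1 + 11/7 → 7x_1^2x_2 + 24/7x_1x_2 - 7x_1 - 5x_2^2 + 11/7
  leading term x_1^2x_2: subtract (-7x_2)·f_1 from 7x_1^2x_2 + 24/7x_1x_2 - 7x_1 - 5x_2^2 + 11/7 → 24/7x_1x_2 - 7x_1 - 5x_2^2 + 7x_2 + 11/7
  leading term x_1x_2: subtract (-24/35x_2)·f_3 from 24/7x_1x_2 - 7x_1 - 5x_2^2 + 7x_2 + 11/7 → -7x_1 - 48/35x_2^4 - 5x_2^2 + 59/5x_2 + 11/7
  leading term x_1: subtract (7/5)·f_3 from -7x_1 - 48/35x_2^4 - 5x_2^2 + 59/5x_2 + 11/7 → -48/35x_2^4 + 14/5x_2^3 - 5x_2^2 + 59/5x_2 - 288/35
  leading term x_2^4: subtract (-1500/343)·h_6 from -48/35x_2^4 + 14/5x_2^3 - 5x_2^2 + 59/5x_2 - 288/35 → 86/245x_2^3 - 2195/343x_2^2 + 2449/343x_2 - 1872/1715
  leading term x_2^3: subtract (43/99)·h_7 from 86/245x_2^3 - 2195/343x_2^2 + 2449/343x_2 - 1872/1715 → -4505/693x_2^2 + 4955/693x_2 - 50/77
  leading term x_2^2: no divisor's leading term divides it; move -4505/693x_2^2 to the remainder.
  leading term x_2: no divisor's leading term divides it; move 4955/693x_2 to the remainder.
  leading term 1: no divisor's leading term divides it; move -50/77 to the remainder.
  remainder -4505/693x_2^2 + 4955/693x_2 - 50/77 ≠ 0; add h_8 = -4505/693x_2^2 + 4955/693x_2 - 50/77 to the basis.

S(h_5,h_6): lcm = x_2^5. S = 27/70x_2^4 + 50/49x_2^3 - 5/49x_2^2 + 831/490x_2 - 3.
  leading term x_2^4: subtract (3375/2744)·h_6 from 27/70x_2^4 + 50/49x_2^3 - 5/49x_2^2 + 831/490x_2 - 3 → 335/196x_2^3 + 100/343x_2^2 + 4125/1372x_2 - 3435/686
  leading term x_2^3: subtract (1675/792)·h_7 from 335/196x_2^3 + 100/343x_2^2 + 4125/1372x_2 - 3435/686 → -6850/33957x_2^2 + 415075/135828x_2 - 43075/15092
  leading term x_2^2: subtract (1370/44149)·h_8 from -6850/33957x_2^2 + 415075/135828x_2 - 43075/15092 → 500475/176596x_2 - 500475/176596
  leading term x_2: no divisor's leading term divides it; move 500475/176596x_2 to the remainder.
  leading term 1: no divisor's leading term divides it; move -500475/176596 to the remainder.
  remainder 500475/176596x_2 - 500475/176596 ≠ 0; add h_9 = 500475/176596x_2 - 500475/176596 to the basis.

The other S-polynomials (S(f_2,f_3), S(f_3,f_4), S(f_1,h_5), S(f_2,h_5), S(f_3,h_5), S(f_4,h_5), S(f_1,h_6), S(f_2,h_6), S(f_3,h_6), S(f_4,h_6), S(f_1,h_7), S(f_2,h_7), S(f_3,h_7), S(f_4,h_7), S(h_5,h_7), S(h_6,h_7), S(f_1,h_8), S(f_2,h_8), S(f_3,h_8), S(f_4,h_8), S(h_5,h_8), S(h_6,h_8), S(h_7,h_8), S(f_1,h_9), S(f_2,h_9), S(f_3,h_9), S(f_4,h_9), S(h_5,h_9), S(h_6,h_9), S(h_7,h_9), S(h_8,h_9)) all reduce to 0 modulo the current basis, so we have a Gröbner basis.
Inter-reduce: drop elements whose leading term is divisible by another's, tail-reduce, and make monic.
Reduced Gröbner basis: {x_1 - 1, x_2 - 1}.
Label its elements g_1 = x_1 - 1, g_2 = x_2 - 1.

Reduce p = -4x_1^2x_2 + 4x_1x_2 + 8x_2^2 + 7/4x_2 - 39/4 modulo G:
  leading term x_1^2x_2: subtract (-4x_1x_2)·g_1 from -4x_1^2x_2 + 4x_1x_2 + 8x_2^2 + 7/4x_2 - 39/4 → 8x_2^2 + 7/4x_2 - 39/4
  leading term x_2^2: subtract (8x_2)·g_2 from 8x_2^2 + 7/4x_2 - 39/4 → 39/4x_2 - 39/4
  leading term x_2: subtract (39/4)·g_2 from 39/4x_2 - 39/4 → 0
  normal form = 0.
Since the normal form is 0, p ∈ I.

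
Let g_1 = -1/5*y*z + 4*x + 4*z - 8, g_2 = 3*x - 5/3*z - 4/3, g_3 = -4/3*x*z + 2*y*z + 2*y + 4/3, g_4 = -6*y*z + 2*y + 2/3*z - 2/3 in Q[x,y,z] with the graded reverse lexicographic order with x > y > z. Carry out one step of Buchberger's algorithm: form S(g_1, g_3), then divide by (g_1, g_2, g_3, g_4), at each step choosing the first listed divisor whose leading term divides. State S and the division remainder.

lcm(LM(g_1), LM(g_3)) = x*y*z.
S = (lcm/LT(g_1))·g_1 − (lcm/LT(g_3))·g_3 = 3/2*y**2*z - 20*x**2 + 3/2*y**2 - 20*x*z + 40*x + y.
Reduce S modulo (g_1, g_2, g_3, g_4) in that order:
  leading term y**2*z: subtract (-15/2*y)·g_1 from 3/2*y**2*z - 20*x**2 + 3/2*y**2 - 20*x*z + 40*x + y → -20*x**2 + 30*x*y + 3/2*y**2 - 20*x*z + 30*y*z + 40*x - 59*y
  leading term x**2: subtract (-20/3*x)·g_2 from -20*x**2 + 30*x*y + 3/2*y**2 - 20*x*z + 30*y*z + 40*x - 59*y → 30*x*y + 3/2*y**2 - 280/9*x*z + 30*y*z + 280/9*x - 59*y
  leading term x*y: subtract (10*y)·g_2 from 30*x*y + 3/2*y**2 - 280/9*x*z + 30*y*z + 280/9*x - 59*y → 3/2*y**2 - 280/9*x*z + 140/3*y*z + 280/9*x - 137/3*y
  leading term y**2: no divisor's leading term divides it; move 3/2*y**2 to the remainder.
  leading term x*z: subtract (-280/27*z)·g_2 from -280/9*x*z + 140/3*y*z + 280/9*x - 137/3*y → 140/3*y*z - 1400/81*z**2 + 280/9*x - 137/3*y - 1120/81*z
  leading term y*z: subtract (-700/3)·g_1 from 140/3*y*z - 1400/81*z**2 + 280/9*x - 137/3*y - 1120/81*z → -1400/81*z**2 + 8680/9*x - 137/3*y + 74480/81*z - 5600/3
  leading term z**2: no divisor's leading term divides it; move -1400/81*z**2 to the remainder.
  leading term x: subtract (8680/27)·g_2 from 8680/9*x - 137/3*y + 74480/81*z - 5600/3 → -137/3*y + 117880/81*z - 116480/81
  leading term y: no divisor's leading term divides it; move -137/3*y to the remainder.
  leading term z: no divisor's leading term divides it; move 117880/81*z to the remainder.
  leading term 1: no divisor's leading term divides it; move -116480/81 to the remainder.
The remainder 3/2*y**2 - 1400/81*z**2 - 137/3*y + 117880/81*z - 116480/81 is nonzero, so it would be added as the next basis element.

S(g_1, g_3) = 3/2*y**2*z - 20*x**2 + 3/2*y**2 - 20*x*z + 40*x + y; remainder on division = 3/2*y**2 - 1400/81*z**2 - 137/3*y + 117880/81*z - 116480/81.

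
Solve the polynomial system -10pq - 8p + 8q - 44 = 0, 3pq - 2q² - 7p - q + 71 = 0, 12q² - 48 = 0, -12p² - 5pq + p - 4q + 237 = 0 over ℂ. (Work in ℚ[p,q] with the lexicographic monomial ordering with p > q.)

Compute a lex Gröbner basis by Buchberger's algorithm.
f_1 = -10pq - 8p + 8q - 44, LT = pq.
f_2 = 3pq - 7p - 2q² - q + 71, LT = pq.
f_3 = 12q² - 48, LT = q².
f_4 = -12p² - 5pq + p - 4q + 237, LT = p².

S(f_1,f_2): lcm = pq. S = 47/15p + ⅔q² - 7/15q - 289/15.
  reduce S modulo (f_1, f_2, f_3, f_4):
  remainder 47/15p - 7/15q - 83/5 ≠ 0; add h_5 = 47/15p - 7/15q - 83/5 to the basis.

S(f_1,f_3): lcm = pq². S = ⅘pq + 4p - ⅘q² + 22/5q.
  reduce S modulo (f_1, f_2, f_3, f_4, h_5):
  remainder 1302/235q + 2604/235 ≠ 0; add h_6 = 1302/235q + 2604/235 to the basis.

The other S-polynomials (S(f_1,f_4), S(f_2,f_3), S(f_2,f_4), S(f_3,f_4), S(f_1,h_5), S(f_2,h_5), S(f_3,h_5), S(f_4,h_5), S(f_1,h_6), S(f_2,h_6), S(f_3,h_6), S(f_4,h_6), S(h_5,h_6)) all reduce to 0 modulo the current basis, so we have a Gröbner basis.
Inter-reduce: drop elements whose leading term is divisible by another's, tail-reduce, and make monic.
Reduced Gröbner basis: {p - 5, q + 2}.

Since the basis is lex-ordered, q + 2 is univariate in q. Its roots are {-2}. Back-substituting each root into the other basis elements fixes the other coordinates.
  q = -2: the earlier basis element becomes p - 5 = 0, giving p = 5 — point (5, -2).

{(5, -2)}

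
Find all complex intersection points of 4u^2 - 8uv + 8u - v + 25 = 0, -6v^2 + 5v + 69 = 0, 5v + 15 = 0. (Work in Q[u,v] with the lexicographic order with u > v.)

Compute a lex Gröbner basis by Buchberger's algorithm.
f_1 = 4u^2 - 8uv + 8u - v + 25, LT = u^2.
f_2 = -6v^2 + 5v + 69, LT = v^2.
f_3 = 5v + 15, LT = v.

The S-polynomials (S(f_1,f_2), S(f_1,f_3), S(f_2,f_3)) all reduce to 0 modulo the current basis, so we have a Gröbner basis.
Inter-reduce: drop elements whose leading term is divisible by another's, tail-reduce, and make monic.
Reduced Gröbner basis: {u^2 + 8u + 7, v + 3}.

From the last basis element, v + 3 = 0, so v takes values in {-3}. Each choice, substituted upward through the basis, yields the corresponding point(s) of the solution set.
  v = -3: the earlier basis element becomes u^2 + 8u + 7 = 0, giving u = -7, -1 — points (-7, -3), (-1, -3).

{(-7, -3), (-1, -3)}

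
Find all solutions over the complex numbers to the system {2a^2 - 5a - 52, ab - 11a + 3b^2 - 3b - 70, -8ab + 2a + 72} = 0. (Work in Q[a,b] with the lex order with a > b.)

Compute a lex Gröbner basis by Buchberger's algorithm.
f_1 = 2a^2 - 5a - 52, LT = a^2.
f_2 = ab - 11a + 3b^2 - 3b - 70, LT = ab.
f_3 = -8ab + 2a + 72, LT = ab.

S(f_1,f_2): lcm = a^2b. S = 11a^2 - 3ab^2 + 1/2ab + 70a - 26b.
  reduce S modulo (f_1, f_2, f_3):
  remainder -260a + 9b^3 + 177/2b^2 - 667/2b - 1989 ≠ 0; add h_4 = -260a + 9b^3 + 177/2b^2 - 667/2b - 1989 to the basis.

S(f_1,f_3): lcm = a^2b. S = 1/4a^2 - 5/2ab + 9a - 26b.
  reduce S modulo (f_1, f_2, f_3, h_4):
  remainder -99/160b^3 + 453/320b^2 - 3383/320b - 5081/160 ≠ 0; add h_5 = -99/160b^3 + 453/320b^2 - 3383/320b - 5081/160 to the basis.

S(f_2,f_3): lcm = ab. S = -43/4a + 3b^2 - 3b - 61.
  reduce S modulo (f_1, f_2, f_3, h_4, h_5):
  remainder -216/143b^2 + 2452/143b + 5768/143 ≠ 0; add h_6 = -216/143b^2 + 2452/143b + 5768/143 to the basis.

S(f_1,h_4): lcm = a^2. S = 9/260ab^3 + 177/520ab^2 - 667/520ab - 203/20a - 26.
  reduce S modulo (f_1, f_2, f_3, h_4, h_5, h_6):
  remainder 16451/198b + 16451/99 ≠ 0; add h_7 = 16451/198b + 16451/99 to the basis.

The other S-polynomials (S(f_2,h_4), S(f_3,h_4), S(f_1,h_5), S(f_2,h_5), S(f_3,h_5), S(h_4,h_5), S(f_1,h_6), S(f_2,h_6), S(f_3,h_6), S(h_4,h_6), S(h_5,h_6), S(f_1,h_7), S(f_2,h_7), S(f_3,h_7), S(h_4,h_7), S(h_5,h_7), S(h_6,h_7)) all reduce to 0 modulo the current basis, so we have a Gröbner basis.
Inter-reduce: drop elements whose leading term is divisible by another's, tail-reduce, and make monic.
Reduced Gröbner basis: {a + 4, b + 2}.

Since the basis is lex-ordered, b + 2 is univariate in b. Its roots are {-2}. Back-substituting each root into the other basis elements fixes the other coordinates.
  b = -2: the earlier basis element becomes a + 4 = 0, giving a = -4 — point (-4, -2).

{(-4, -2)}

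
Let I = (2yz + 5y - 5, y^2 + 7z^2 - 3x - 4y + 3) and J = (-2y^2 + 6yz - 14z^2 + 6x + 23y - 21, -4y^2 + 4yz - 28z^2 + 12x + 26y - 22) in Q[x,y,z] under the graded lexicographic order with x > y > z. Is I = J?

Yes, the ideals are equal.

Since reduced Gröbner bases are canonical representatives of ideals under a given ordering, it suffices to compute and compare them.
Buchberger on the first generating set:
f_1 = 2yz + 5y - 5, LT = yz.
f_2 = y^2 + 7z^2 - 3x - 4y + 3, LT = y^2.

S(f_1,f_2): lcm = y^2z. S = -7z^3 + 3xz + 5/2y^2 + 4yz - 5/2y - 3z.
  reduce S modulo (f_1, f_2):
  remainder -7z^3 + 3xz - 35/2z^2 + 15/2x - 5/2y - 3z + 5/2 ≠ 0; add g_3 = -7z^3 + 3xz - 35/2z^2 + 15/2x - 5/2y - 3z + 5/2 to the basis.

The other S-polynomials (S(f_1,g_3), S(f_2,g_3)) all reduce to 0 modulo the current basis, so we have a Gröbner basis.
Inter-reduce: drop elements whose leading term is divisible by another's, tail-reduce, and make monic.
Reduced Gröbner basis: {z^3 - 3/7xz + 5/2z^2 - 15/14x + 5/14y + 3/7z - 5/14, y^2 + 7z^2 - 3x - 4y + 3, yz + 5/2y - 5/2}.

Buchberger on the second generating set:
h_1 = -2y^2 + 6yz - 14z^2 + 6x + 23y - 21, LT = y^2.
h_2 = -4y^2 + 4yz - 28z^2 + 12x + 26y - 22, LT = y^2.

S(h_1,h_2): lcm = y^2. S = -2yz - 5y + 5.
  reduce S modulo (h_1, h_2):
  remainder -2yz - 5y + 5 ≠ 0; add k_3 = -2yz - 5y + 5 to the basis.

S(h_1,k_3): lcm = y^2z. S = -3yz^2 + 7z^3 - 3xz - 5/2y^2 - 23/2yz + 5/2y + 21/2z.
  reduce S modulo (h_1, h_2, k_3):
  remainder 7z^3 - 3xz + 35/2z^2 - 15/2x + 5/2y + 3z - 5/2 ≠ 0; add k_4 = 7z^3 - 3xz + 35/2z^2 - 15/2x + 5/2y + 3z - 5/2 to the basis.

The other S-polynomials (S(h_2,k_3), S(h_1,k_4), S(h_2,k_4), S(k_3,k_4)) all reduce to 0 modulo the current basis, so we have a Gröbner basis.
Inter-reduce: drop elements whose leading term is divisible by another's, tail-reduce, and make monic.
Reduced Gröbner basis: {z^3 - 3/7xz + 5/2z^2 - 15/14x + 5/14y + 3/7z - 5/14, y^2 + 7z^2 - 3x - 4y + 3, yz + 5/2y - 5/2}.

These coincide, so the ideals are equal.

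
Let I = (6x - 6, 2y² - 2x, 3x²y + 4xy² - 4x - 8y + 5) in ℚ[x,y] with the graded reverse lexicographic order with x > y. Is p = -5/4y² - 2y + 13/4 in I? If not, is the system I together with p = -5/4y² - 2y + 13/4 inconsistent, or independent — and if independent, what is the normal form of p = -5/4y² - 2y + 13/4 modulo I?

-5/4y² - 2y + 13/4 lies in I (it reduces to 0).

First compute the reduced Gröbner basis of I by Buchberger's algorithm.
f_1 = 6x - 6, LT = x.
f_2 = 2y² - 2x, LT = y².
f_3 = 3x²y + 4xy² - 4x - 8y + 5, LT = x²y.

S(f_1,f_3): lcm = x²y. S = -4/3xy² - xy + 4/3x + 8/3y - 5/3.
  reduce S modulo (f_1, f_2, f_3):
  remainder 5/3y - 5/3 ≠ 0; add h_4 = 5/3y - 5/3 to the basis.

The other S-polynomials (S(f_1,f_2), S(f_2,f_3), S(f_1,h_4), S(f_2,h_4), S(f_3,h_4)) all reduce to 0 modulo the current basis, so we have a Gröbner basis.
Inter-reduce: drop elements whose leading term is divisible by another's, tail-reduce, and make monic.
Reduced Gröbner basis: {x - 1, y - 1}.
Label its elements g_1 = x - 1, g_2 = y - 1.

Reduce p = -5/4y² - 2y + 13/4 modulo G:
  leading term y²: subtract (-5/4y)·g_2 from -5/4y² - 2y + 13/4 → -13/4y + 13/4
  leading term y: subtract (-13/4)·g_2 from -13/4y + 13/4 → 0
  normal form = 0.
Since the normal form is 0, p ∈ I.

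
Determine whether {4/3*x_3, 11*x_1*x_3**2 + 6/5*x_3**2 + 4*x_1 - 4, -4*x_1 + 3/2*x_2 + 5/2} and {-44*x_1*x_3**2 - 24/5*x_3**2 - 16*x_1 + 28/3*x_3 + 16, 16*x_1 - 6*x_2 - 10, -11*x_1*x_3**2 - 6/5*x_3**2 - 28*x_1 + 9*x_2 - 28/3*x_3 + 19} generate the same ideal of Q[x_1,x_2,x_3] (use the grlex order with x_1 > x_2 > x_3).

Since reduced Gröbner bases are canonical representatives of ideals under a given ordering, it suffices to compute and compare them.
Buchberger on the first generating set:
f_1 = 4/3*x_3, LT = x_3.
f_2 = 11*x_1*x_3**2 + 6/5*x_3**2 + 4*x_1 - 4, LT = x_1*x_3**2.
f_3 = -4*x_1 + 3/2*x_2 + 5/2, LT = x_1.

S(f_1,f_2): lcm = x_1*x_3**2. S = -6/55*x_3**2 - 4/11*x_1 + 4/11.
  reduce S modulo (f_1, f_2, f_3):
  remainder -3/22*x_2 + 3/22 ≠ 0; add g_4 = -3/22*x_2 + 3/22 to the basis.

The other S-polynomials (S(f_1,f_3), S(f_2,f_3), S(f_1,g_4), S(f_2,g_4), S(f_3,g_4)) all reduce to 0 modulo the current basis, so we have a Gröbner basis.
Inter-reduce: drop elements whose leading term is divisible by another's, tail-reduce, and make monic.
Reduced Gröbner basis: {x_1 - 1, x_2 - 1, x_3}.

Buchberger on the second generating set:
h_1 = -44*x_1*x_3**2 - 24/5*x_3**2 - 16*x_1 + 28/3*x_3 + 16, LT = x_1*x_3**2.
h_2 = 16*x_1 - 6*x_2 - 10, LT = x_1.
h_3 = -11*x_1*x_3**2 - 6/5*x_3**2 - 28*x_1 + 9*x_2 - 28/3*x_3 + 19, LT = x_1*x_3**2.

S(h_1,h_2): lcm = x_1*x_3**2. S = 3/8*x_2*x_3**2 + 323/440*x_3**2 + 4/11*x_1 - 7/33*x_3 - 4/11.
  reduce S modulo (h_1, h_2, h_3):
  remainder 3/8*x_2*x_3**2 + 323/440*x_3**2 + 3/22*x_2 - 7/33*x_3 - 3/22 ≠ 0; add k_4 = 3/8*x_2*x_3**2 + 323/440*x_3**2 + 3/22*x_2 - 7/33*x_3 - 3/22 to the basis.

S(h_1,h_3): lcm = x_1*x_3**2. S = -24/11*x_1 + 9/11*x_2 - 35/33*x_3 + 15/11.
  reduce S modulo (h_1, h_2, h_3, k_4):
  remainder -35/33*x_3 ≠ 0; add k_5 = -35/33*x_3 to the basis.

S(h_1,k_5): lcm = x_1*x_3**2. S = 6/55*x_3**2 + 4/11*x_1 - 7/33*x_3 - 4/11.
  reduce S modulo (h_1, h_2, h_3, k_4, k_5):
  remainder 3/22*x_2 - 3/22 ≠ 0; add k_6 = 3/22*x_2 - 3/22 to the basis.

The other S-polynomials (S(h_2,h_3), S(h_1,k_4), S(h_2,k_4), S(h_3,k_4), S(h_2,k_5), S(h_3,k_5), S(k_4,k_5), S(h_1,k_6), S(h_2,k_6), S(h_3,k_6), S(k_4,k_6), S(k_5,k_6)) all reduce to 0 modulo the current basis, so we have a Gröbner basis.
Inter-reduce: drop elements whose leading term is divisible by another's, tail-reduce, and make monic.
Reduced Gröbner basis: {x_1 - 1, x_2 - 1, x_3}.

The two bases agree; hence the ideals are identical.

Yes, the ideals are equal.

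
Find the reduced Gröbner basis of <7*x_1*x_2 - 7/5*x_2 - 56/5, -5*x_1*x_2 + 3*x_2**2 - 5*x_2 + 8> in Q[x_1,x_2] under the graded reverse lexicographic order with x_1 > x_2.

Buchberger's algorithm terminates because the ascending chain of leading-term ideals stabilizes.

f_1 = 7*x_1*x_2 - 7/5*x_2 - 56/5, LT = x_1*x_2.
f_2 = -5*x_1*x_2 + 3*x_2**2 - 5*x_2 + 8, LT = x_1*x_2.

S(f_1,f_2): lcm = x_1*x_2. S = 3/5*x_2**2 - 6/5*x_2.
  leading term x_2**2: no divisor's leading term divides it; move 3/5*x_2**2 to the remainder.
  leading term x_2: no divisor's leading term divides it; move -6/5*x_2 to the remainder.
  remainder 3/5*x_2**2 - 6/5*x_2 ≠ 0; add g_3 = 3/5*x_2**2 - 6/5*x_2 to the basis.

S(f_1,g_3): lcm = x_1*x_2**2. S = 2*x_1*x_2 - 1/5*x_2**2 - 8/5*x_2.
  leading term x_1*x_2: subtract (2/7)·f_1 from 2*x_1*x_2 - 1/5*x_2**2 - 8/5*x_2 → -1/5*x_2**2 - 6/5*x_2 + 16/5
  leading term x_2**2: subtract (-1/3)·g_3 from -1/5*x_2**2 - 6/5*x_2 + 16/5 → -8/5*x_2 + 16/5
  leading term x_2: no divisor's leading term divides it; move -8/5*x_2 to the remainder.
  leading term 1: no divisor's leading term divides it; move 16/5 to the remainder.
  remainder -8/5*x_2 + 16/5 ≠ 0; add g_4 = -8/5*x_2 + 16/5 to the basis.

S(f_1,g_4): lcm = x_1*x_2. S = 2*x_1 - 1/5*x_2 - 8/5.
  leading term x_1: no divisor's leading term divides it; move 2*x_1 to the remainder.
  leading term x_2: subtract (1/8)·g_4 from -1/5*x_2 - 8/5 → -2
  leading term 1: no divisor's leading term divides it; move -2 to the remainder.
  remainder 2*x_1 - 2 ≠ 0; add g_5 = 2*x_1 - 2 to the basis.

The other S-polynomials (S(f_2,g_3), S(f_2,g_4), S(g_3,g_4), S(f_1,g_5), S(f_2,g_5), S(g_3,g_5), S(g_4,g_5)) all reduce to 0 modulo the current basis, so we have a Gröbner basis.
Inter-reduce: drop elements whose leading term is divisible by another's, tail-reduce, and make monic.

G = {x_1 - 1, x_2 - 2}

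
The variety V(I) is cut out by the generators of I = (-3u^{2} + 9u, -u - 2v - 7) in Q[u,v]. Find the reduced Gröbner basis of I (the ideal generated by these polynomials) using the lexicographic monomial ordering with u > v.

This is the nonlinear analogue of row-reducing a linear system.

f_1 = -3u^{2} + 9u, LT = u^{2}.
f_2 = -u - 2v - 7, LT = u.

S(f_1,f_2): lcm = u^{2}. S = -2uv - 10u.
  reduce S modulo (f_1, f_2):
  remainder 4v^{2} + 34v + 70 ≠ 0; add g_3 = 4v^{2} + 34v + 70 to the basis.

The other S-polynomials (S(f_1,g_3), S(f_2,g_3)) all reduce to 0 modulo the current basis, so we have a Gröbner basis.
Inter-reduce: drop elements whose leading term is divisible by another's, tail-reduce, and make monic.

G = {u + 2v + 7, v^{2} + \tfrac{17}{2}v + \tfrac{35}{2}}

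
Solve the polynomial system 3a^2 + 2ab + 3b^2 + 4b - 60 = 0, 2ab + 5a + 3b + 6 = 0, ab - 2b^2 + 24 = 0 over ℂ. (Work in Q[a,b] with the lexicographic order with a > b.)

{(-2, -4)}

Compute a lex Gröbner basis by Buchberger's algorithm.
f_1 = 3a^2 + 2ab + 3b^2 + 4b - 60, LT = a^2.
f_2 = 2ab + 5a + 3b + 6, LT = ab.
f_3 = ab - 2b^2 + 24, LT = ab.

S(f_1,f_2): lcm = a^2b. S = -5/2a^2 + 2/3ab^2 - 3/2ab - 3a + b^3 + 4/3b^2 - 20b.
  leading term a^2: subtract (-5/6)·f_1 from -5/2a^2 + 2/3ab^2 - 3/2ab - 3a + b^3 + 4/3b^2 - 20b → 2/3ab^2 + 1/6ab - 3a + b^3 + 23/6b^2 - 50/3b - 50
  leading term ab^2: subtract (1/3b)·f_2 from 2/3ab^2 + 1/6ab - 3a + b^3 + 23/6b^2 - 50/3b - 50 → -3/2ab - 3a + b^3 + 17/6b^2 - 56/3b - 50
  leading term ab: subtract (-3/4)·f_2 from -3/2ab - 3a + b^3 + 17/6b^2 - 56/3b - 50 → 3/4a + b^3 + 17/6b^2 - 197/12b - 91/2
  leading term a: no divisor's leading term divides it; move 3/4a to the remainder.
  leading term b^3: no divisor's leading term divides it; move b^3 to the remainder.
  leading term b^2: no divisor's leading term divides it; move 17/6b^2 to the remainder.
  leading term b: no divisor's leading term divides it; move -197/12b to the remainder.
  leading term 1: no divisor's leading term divides it; move -91/2 to the remainder.
  remainder 3/4a + b^3 + 17/6b^2 - 197/12b - 91/2 ≠ 0; add h_4 = 3/4a + b^3 + 17/6b^2 - 197/12b - 91/2 to the basis.

S(f_1,f_3): lcm = a^2b. S = 8/3ab^2 - 24a + b^3 + 4/3b^2 - 20b.
  leading term ab^2: subtract (4/3b)·f_2 from 8/3ab^2 - 24a + b^3 + 4/3b^2 - 20b → -20/3ab - 24a + b^3 - 8/3b^2 - 28b
  leading term ab: subtract (-10/3)·f_2 from -20/3ab - 24a + b^3 - 8/3b^2 - 28b → -22/3a + b^3 - 8/3b^2 - 18b + 20
  leading term a: subtract (-88/9)·h_4 from -22/3a + b^3 - 8/3b^2 - 18b + 20 → 97/9b^3 + 676/27b^2 - 4820/27b - 3824/9
  leading term b^3: no divisor's leading term divides it; move 97/9b^3 to the remainder.
  leading term b^2: no divisor's leading term divides it; move 676/27b^2 to the remainder.
  leading term b: no divisor's leading term divides it; move -4820/27b to the remainder.
  leading term 1: no divisor's leading term divides it; move -3824/9 to the remainder.
  remainder 97/9b^3 + 676/27b^2 - 4820/27b - 3824/9 ≠ 0; add h_5 = 97/9b^3 + 676/27b^2 - 4820/27b - 3824/9 to the basis.

S(f_2,f_3): lcm = ab. S = 5/2a + 2b^2 + 3/2b - 21.
  leading term a: subtract (10/3)·h_4 from 5/2a + 2b^2 + 3/2b - 21 → -10/3b^3 - 67/9b^2 + 506/9b + 392/3
  leading term b^3: subtract (-30/97)·h_5 from -10/3b^3 - 67/9b^2 + 506/9b + 392/3 → 29/97b^2 + 98/97b - 72/97
  leading term b^2: no divisor's leading term divides it; move 29/97b^2 to the remainder.
  leading term b: no divisor's leading term divides it; move 98/97b to the remainder.
  leading term 1: no divisor's leading term divides it; move -72/97 to the remainder.
  remainder 29/97b^2 + 98/97b - 72/97 ≠ 0; add h_6 = 29/97b^2 + 98/97b - 72/97 to the basis.

S(f_2,h_4): lcm = ab. S = 5/2a - 4/3b^4 - 34/9b^3 + 197/9b^2 + 373/6b + 3.
  leading term a: subtract (10/3)·h_4 from 5/2a - 4/3b^4 - 34/9b^3 + 197/9b^2 + 373/6b + 3 → -4/3b^4 - 64/9b^3 + 112/9b^2 + 1052/9b + 464/3
  leading term b^4: subtract (-12/97b)·h_5 from -4/3b^4 - 64/9b^3 + 112/9b^2 + 1052/9b + 464/3 → -1168/291b^3 - 8416/873b^2 + 56156/873b + 464/3
  leading term b^3: subtract (-3504/9409)·h_5 from -1168/291b^3 - 8416/873b^2 + 56156/873b + 464/3 → -2976/9409b^2 - 20292/9409b - 33552/9409
  leading term b^2: subtract (-2976/2813)·h_6 from -2976/9409b^2 - 20292/9409b - 33552/9409 → -3060/2813b - 12240/2813
  leading term b: no divisor's leading term divides it; move -3060/2813b to the remainder.
  leading term 1: no divisor's leading term divides it; move -12240/2813 to the remainder.
  remainder -3060/2813b - 12240/2813 ≠ 0; add h_7 = -3060/2813b - 12240/2813 to the basis.

The other S-polynomials (S(f_1,h_4), S(f_3,h_4), S(f_1,h_5), S(f_2,h_5), S(f_3,h_5), S(h_4,h_5), S(f_1,h_6), S(f_2,h_6), S(f_3,h_6), S(h_4,h_6), S(h_5,h_6), S(f_1,h_7), S(f_2,h_7), S(f_3,h_7), S(h_4,h_7), S(h_5,h_7), S(h_6,h_7)) all reduce to 0 modulo the current basis, so we have a Gröbner basis.
Inter-reduce: drop elements whose leading term is divisible by another's, tail-reduce, and make monic.
Reduced Gröbner basis: {a + 2, b + 4}.

The lex basis is triangular: the last element involves only b. Solving b + 4 = 0 gives b ∈ {-4}; substituting each value into the earlier elements determines the remaining variables.
  b = -4: the earlier basis element becomes a + 2 = 0, giving a = -2 — point (-2, -4).
Each listed point satisfies every original equation (direct substitution).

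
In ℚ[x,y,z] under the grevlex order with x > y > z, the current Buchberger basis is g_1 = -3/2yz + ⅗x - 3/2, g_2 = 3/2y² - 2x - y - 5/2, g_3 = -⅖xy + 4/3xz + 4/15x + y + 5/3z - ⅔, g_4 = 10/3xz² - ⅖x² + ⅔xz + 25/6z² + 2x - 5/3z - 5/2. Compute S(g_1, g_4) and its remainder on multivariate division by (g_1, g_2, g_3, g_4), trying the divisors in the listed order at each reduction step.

lcm(LM(g_1), LM(g_4)) = xyz².
S = (lcm/LT(g_1))·g_1 − (lcm/LT(g_4))·g_4 = 3/25x²y - ⅖x²z - ⅕xyz - 5/4yz² - ⅗xy + xz + ½yz + ¾y.
Reduce S modulo (g_1, g_2, g_3, g_4) in that order:
  leading term x²y: subtract (-3/10x)·g_3 from 3/25x²y - ⅖x²z - ⅕xyz - 5/4yz² - ⅗xy + xz + ½yz + ¾y → -⅕xyz - 5/4yz² + 2/25x² - 3/10xy + 3/2xz + ½yz - ⅕x + ¾y
  leading term xyz: subtract (2/15x)·g_1 from -⅕xyz - 5/4yz² + 2/25x² - 3/10xy + 3/2xz + ½yz - ⅕x + ¾y → -5/4yz² - 3/10xy + 3/2xz + ½yz + ¾y
  leading term yz²: subtract (⅚z)·g_1 from -5/4yz² - 3/10xy + 3/2xz + ½yz + ¾y → -3/10xy + xz + ½yz + ¾y + 5/4z
  leading term xy: subtract (¾)·g_3 from -3/10xy + xz + ½yz + ¾y + 5/4z → ½yz - ⅕x + ½
  leading term yz: subtract (-⅓)·g_1 from ½yz - ⅕x + ½ → 0
The remainder is 0, so this S-polynomial contributes no new basis element.

S(g_1, g_4) = 3/25x²y - ⅖x²z - ⅕xyz - 5/4yz² - ⅗xy + xz + ½yz + ¾y; remainder on division = 0.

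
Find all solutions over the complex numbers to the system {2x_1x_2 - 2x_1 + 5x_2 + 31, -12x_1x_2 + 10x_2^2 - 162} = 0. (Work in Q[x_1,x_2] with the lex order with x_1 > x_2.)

Compute a lex Gröbner basis by Buchberger's algorithm.
f_1 = 2x_1x_2 - 2x_1 + 5x_2 + 31, LT = x_1x_2.
f_2 = -12x_1x_2 + 10x_2^2 - 162, LT = x_1x_2.

S(f_1,f_2): lcm = x_1x_2. S = -x_1 + 5/6x_2^2 + 5/2x_2 + 2.
  leading term x_1: no divisor's leading term divides it; move -x_1 to the remainder.
  leading term x_2^2: no divisor's leading term divides it; move 5/6x_2^2 to the remainder.
  leading term x_2: no divisor's leading term divides it; move 5/2x_2 to the remainder.
  leading term 1: no divisor's leading term divides it; move 2 to the remainder.
  remainder -x_1 + 5/6x_2^2 + 5/2x_2 + 2 ≠ 0; add h_3 = -x_1 + 5/6x_2^2 + 5/2x_2 + 2 to the basis.

S(f_1,h_3): lcm = x_1x_2. S = -x_1 + 5/6x_2^3 + 5/2x_2^2 + 9/2x_2 + 31/2.
  leading term x_1: subtract (1)·h_3 from -x_1 + 5/6x_2^3 + 5/2x_2^2 + 9/2x_2 + 31/2 → 5/6x_2^3 + 5/3x_2^2 + 2x_2 + 27/2
  leading term x_2^3: no divisor's leading term divides it; move 5/6x_2^3 to the remainder.
  leading term x_2^2: no divisor's leading term divides it; move 5/3x_2^2 to the remainder.
  leading term x_2: no divisor's leading term divides it; move 2x_2 to the remainder.
  leading term 1: no divisor's leading term divides it; move 27/2 to the remainder.
  remainder 5/6x_2^3 + 5/3x_2^2 + 2x_2 + 27/2 ≠ 0; add h_4 = 5/6x_2^3 + 5/3x_2^2 + 2x_2 + 27/2 to the basis.

S(f_2,h_3): lcm = x_1x_2. S = 5/6x_2^3 + 5/3x_2^2 + 2x_2 + 27/2.
  leading term x_2^3: subtract (1)·h_4 from 5/6x_2^3 + 5/3x_2^2 + 2x_2 + 27/2 → 0
  remainder 0.

S(f_1,h_4): lcm = x_1x_2^3. S = -3x_1x_2^2 - 12/5x_1x_2 - 81/5x_1 + 5/2x_2^3 + 31/2x_2^2.
  leading term x_1x_2^2: subtract (-3/2x_2)·f_1 from -3x_1x_2^2 - 12/5x_1x_2 - 81/5x_1 + 5/2x_2^3 + 31/2x_2^2 → -27/5x_1x_2 - 81/5x_1 + 5/2x_2^3 + 23x_2^2 + 93/2x_2
  leading term x_1x_2: subtract (-27/10)·f_1 from -27/5x_1x_2 - 81/5x_1 + 5/2x_2^3 + 23x_2^2 + 93/2x_2 → -108/5x_1 + 5/2x_2^3 + 23x_2^2 + 60x_2 + 837/10
  leading term x_1: subtract (108/5)·h_3 from -108/5x_1 + 5/2x_2^3 + 23x_2^2 + 60x_2 + 837/10 → 5/2x_2^3 + 5x_2^2 + 6x_2 + 81/2
  leading term x_2^3: subtract (3)·h_4 from 5/2x_2^3 + 5x_2^2 + 6x_2 + 81/2 → 0
  remainder 0.

S(f_2,h_4): lcm = x_1x_2^3. S = -2x_1x_2^2 - 12/5x_1x_2 - 81/5x_1 - 5/6x_2^4 + 27/2x_2^2.
  leading term x_1x_2^2: subtract (-x_2)·f_1 from -2x_1x_2^2 - 12/5x_1x_2 - 81/5x_1 - 5/6x_2^4 + 27/2x_2^2 → -22/5x_1x_2 - 81/5x_1 - 5/6x_2^4 + 37/2x_2^2 + 31x_2
  leading term x_1x_2: subtract (-11/5)·f_1 from -22/5x_1x_2 - 81/5x_1 - 5/6x_2^4 + 37/2x_2^2 + 31x_2 → -103/5x_1 - 5/6x_2^4 + 37/2x_2^2 + 42x_2 + 341/5
  leading term x_1: subtract (103/5)·h_3 from -103/5x_1 - 5/6x_2^4 + 37/2x_2^2 + 42x_2 + 341/5 → -5/6x_2^4 + 4/3x_2^2 - 19/2x_2 + 27
  leading term x_2^4: subtract (-x_2)·h_4 from -5/6x_2^4 + 4/3x_2^2 - 19/2x_2 + 27 → 5/3x_2^3 + 10/3x_2^2 + 4x_2 + 27
  leading term x_2^3: subtract (2)·h_4 from 5/3x_2^3 + 10/3x_2^2 + 4x_2 + 27 → 0
  remainder 0.

S(h_3,h_4): leading monomials are coprime, so the S-polynomial reduces to 0 (Buchberger's first criterion).
Every S-polynomial of the final basis reduces to 0, so we have a Gröbner basis.
Inter-reduce: drop elements whose leading term is divisible by another's, tail-reduce, and make monic.
Reduced Gröbner basis: {x_1 - 5/6x_2^2 - 5/2x_2 - 2, x_2^3 + 2x_2^2 + 12/5x_2 + 81/5}.

Elimination: the polynomial x_2^3 + 2x_2^2 + 12/5x_2 + 81/5 lies in the elimination ideal for x_2, so x_2 ∈ {-3, 1/2 - sqrt(515)*I/10, 1/2 + sqrt(515)*I/10}. For each such x_2, the remaining basis elements (now univariate) give the rest of the solution.
  x_2 = -3: the earlier basis element becomes x_1 - 2 = 0, giving x_1 = 2 — point (2, -3).
  x_2 = 1/2 - sqrt(515)*I/10: the earlier basis element becomes x_1 + 5/6 + sqrt(515)*I/3 = 0, giving x_1 = -5/6 - sqrt(515)*I/3 — point (-5/6 - sqrt(515)*I/3, 1/2 - sqrt(515)*I/10).
  x_2 = 1/2 + sqrt(515)*I/10: the earlier basis element becomes x_1 + 5/6 - sqrt(515)*I/3 = 0, giving x_1 = -5/6 + sqrt(515)*I/3 — point (-5/6 + sqrt(515)*I/3, 1/2 + sqrt(515)*I/10).

{(2, -3), (-5/6 - sqrt(515)*I/3, 1/2 - sqrt(515)*I/10), (-5/6 + sqrt(515)*I/3, 1/2 + sqrt(515)*I/10)}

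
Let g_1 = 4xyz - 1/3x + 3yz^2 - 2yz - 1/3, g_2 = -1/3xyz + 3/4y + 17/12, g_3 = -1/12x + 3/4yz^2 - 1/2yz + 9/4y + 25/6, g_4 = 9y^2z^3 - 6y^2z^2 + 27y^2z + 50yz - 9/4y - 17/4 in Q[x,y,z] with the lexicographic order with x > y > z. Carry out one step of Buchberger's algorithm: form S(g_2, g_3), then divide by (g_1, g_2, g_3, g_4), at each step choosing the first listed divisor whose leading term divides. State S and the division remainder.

S(g_2, g_3) = 9y^2z^3 - 6y^2z^2 + 27y^2z + 50yz - 9/4y - 17/4; remainder on division = 0.

lcm(LM(g_2), LM(g_3)) = xyz.
S = (lcm/LT(g_2))·g_2 − (lcm/LT(g_3))·g_3 = 9y^2z^3 - 6y^2z^2 + 27y^2z + 50yz - 9/4y - 17/4.
Reduce S modulo (g_1, g_2, g_3, g_4) in that order:
  leading term y^2z^3: subtract (1)·g_4 from 9y^2z^3 - 6y^2z^2 + 27y^2z + 50yz - 9/4y - 17/4 → 0
The remainder is 0, so this S-polynomial contributes no new basis element.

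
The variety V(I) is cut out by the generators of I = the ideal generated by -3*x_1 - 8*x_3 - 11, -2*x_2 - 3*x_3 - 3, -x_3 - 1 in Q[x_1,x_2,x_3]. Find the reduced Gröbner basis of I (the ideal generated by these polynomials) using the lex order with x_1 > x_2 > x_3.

G = {x_1 + 1, x_2, x_3 + 1}

f_1 = -3*x_1 - 8*x_3 - 11, LT = x_1.
f_2 = -2*x_2 - 3*x_3 - 3, LT = x_2.
f_3 = -x_3 - 1, LT = x_3.

The S-polynomials (S(f_1,f_2), S(f_1,f_3), S(f_2,f_3)) all reduce to 0 modulo the current basis, so we have a Gröbner basis.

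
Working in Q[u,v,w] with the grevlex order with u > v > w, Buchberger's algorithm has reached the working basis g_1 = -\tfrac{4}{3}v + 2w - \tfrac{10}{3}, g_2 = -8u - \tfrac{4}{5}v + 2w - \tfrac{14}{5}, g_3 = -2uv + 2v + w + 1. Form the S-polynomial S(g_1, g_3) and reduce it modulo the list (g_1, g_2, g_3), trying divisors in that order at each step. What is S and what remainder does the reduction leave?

lcm(LM(g_1), LM(g_3)) = uv.
S = (lcm/LT(g_1))·g_1 − (lcm/LT(g_3))·g_3 = -\tfrac{3}{2}uw + \tfrac{5}{2}u + v + \tfrac{1}{2}w + \tfrac{1}{2}.
Reduce S modulo (g_1, g_2, g_3) in that order:
  leading term uw: subtract (\tfrac{3}{16}w)·g_2 from -\tfrac{3}{2}uw + \tfrac{5}{2}u + v + \tfrac{1}{2}w + \tfrac{1}{2} → \tfrac{3}{20}vw - \tfrac{3}{8}w^{2} + \tfrac{5}{2}u + v + \tfrac{41}{40}w + \tfrac{1}{2}
  leading term vw: subtract (-\tfrac{9}{80}w)·g_1 from \tfrac{3}{20}vw - \tfrac{3}{8}w^{2} + \tfrac{5}{2}u + v + \tfrac{41}{40}w + \tfrac{1}{2} → -\tfrac{3}{20}w^{2} + \tfrac{5}{2}u + v + \tfrac{13}{20}w + \tfrac{1}{2}
  leading term w^{2}: no divisor's leading term divides it; move -\tfrac{3}{20}w^{2} to the remainder.
  leading term u: subtract (-\tfrac{5}{16})·g_2 from \tfrac{5}{2}u + v + \tfrac{13}{20}w + \tfrac{1}{2} → \tfrac{3}{4}v + \tfrac{51}{40}w - \tfrac{3}{8}
  leading term v: subtract (-\tfrac{9}{16})·g_1 from \tfrac{3}{4}v + \tfrac{51}{40}w - \tfrac{3}{8} → \tfrac{12}{5}w - \tfrac{9}{4}
  leading term w: no divisor's leading term divides it; move \tfrac{12}{5}w to the remainder.
  leading term 1: no divisor's leading term divides it; move -\tfrac{9}{4} to the remainder.
The remainder -\tfrac{3}{20}w^{2} + \tfrac{12}{5}w - \tfrac{9}{4} is nonzero, so it would be added as the next basis element.

S(g_1, g_3) = -\tfrac{3}{2}uw + \tfrac{5}{2}u + v + \tfrac{1}{2}w + \tfrac{1}{2}; remainder on division = -\tfrac{3}{20}w^{2} + \tfrac{12}{5}w - \tfrac{9}{4}.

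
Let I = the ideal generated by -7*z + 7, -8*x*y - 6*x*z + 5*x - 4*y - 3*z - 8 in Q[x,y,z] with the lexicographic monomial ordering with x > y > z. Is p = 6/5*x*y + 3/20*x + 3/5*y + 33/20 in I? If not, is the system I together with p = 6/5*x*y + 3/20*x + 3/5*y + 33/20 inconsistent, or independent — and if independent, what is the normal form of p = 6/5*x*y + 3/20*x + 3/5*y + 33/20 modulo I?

First compute the reduced Gröbner basis of I by Buchberger's algorithm.
f_1 = -7*z + 7, LT = z.
f_2 = -8*x*y - 6*x*z + 5*x - 4*y - 3*z - 8, LT = x*y.

The S-polynomials (S(f_1,f_2)) all reduce to 0 modulo the current basis, so we have a Gröbner basis.
Inter-reduce: drop elements whose leading term is divisible by another's, tail-reduce, and make monic.
Reduced Gröbner basis: {x*y + 1/8*x + 1/2*y + 11/8, z - 1}.
Label its elements g_1 = x*y + 1/8*x + 1/2*y + 11/8, g_2 = z - 1.

Reduce p = 6/5*x*y + 3/20*x + 3/5*y + 33/20 modulo G:
  leading term x*y: subtract (6/5)·g_1 from 6/5*x*y + 3/20*x + 3/5*y + 33/20 → 0
  normal form = 0.
Since the normal form is 0, p ∈ I.

Ideal membership is decidable via reduction modulo a Gröbner basis.

6/5*x*y + 3/20*x + 3/5*y + 33/20 lies in I (it reduces to 0).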